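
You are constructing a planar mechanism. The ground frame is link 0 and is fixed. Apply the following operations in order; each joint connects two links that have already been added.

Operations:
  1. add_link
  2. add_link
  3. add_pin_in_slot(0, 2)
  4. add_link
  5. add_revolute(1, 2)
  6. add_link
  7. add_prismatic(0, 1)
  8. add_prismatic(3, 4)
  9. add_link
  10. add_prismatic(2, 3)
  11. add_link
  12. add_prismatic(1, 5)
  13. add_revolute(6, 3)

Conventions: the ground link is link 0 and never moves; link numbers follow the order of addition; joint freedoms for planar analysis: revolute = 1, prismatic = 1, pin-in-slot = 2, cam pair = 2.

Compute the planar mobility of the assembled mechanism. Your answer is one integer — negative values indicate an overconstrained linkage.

ground; <1,0,0>
#1 <2,0,0>
#2 <3,0,0>
PS:0↔2 J2 <3,0,1>
#3 <4,0,1>
R:1↔2 J1 <4,1,1>
#4 <5,1,1>
P:0↔1 J1 <5,2,1>
P:3↔4 J1 <5,3,1>
#5 <6,3,1>
P:2↔3 J1 <6,4,1>
#6 <7,4,1>
P:1↔5 J1 <7,5,1>
R:6↔3 J1 <7,6,1>
3×6 − 2×6 − 1×1 = 5

M = 5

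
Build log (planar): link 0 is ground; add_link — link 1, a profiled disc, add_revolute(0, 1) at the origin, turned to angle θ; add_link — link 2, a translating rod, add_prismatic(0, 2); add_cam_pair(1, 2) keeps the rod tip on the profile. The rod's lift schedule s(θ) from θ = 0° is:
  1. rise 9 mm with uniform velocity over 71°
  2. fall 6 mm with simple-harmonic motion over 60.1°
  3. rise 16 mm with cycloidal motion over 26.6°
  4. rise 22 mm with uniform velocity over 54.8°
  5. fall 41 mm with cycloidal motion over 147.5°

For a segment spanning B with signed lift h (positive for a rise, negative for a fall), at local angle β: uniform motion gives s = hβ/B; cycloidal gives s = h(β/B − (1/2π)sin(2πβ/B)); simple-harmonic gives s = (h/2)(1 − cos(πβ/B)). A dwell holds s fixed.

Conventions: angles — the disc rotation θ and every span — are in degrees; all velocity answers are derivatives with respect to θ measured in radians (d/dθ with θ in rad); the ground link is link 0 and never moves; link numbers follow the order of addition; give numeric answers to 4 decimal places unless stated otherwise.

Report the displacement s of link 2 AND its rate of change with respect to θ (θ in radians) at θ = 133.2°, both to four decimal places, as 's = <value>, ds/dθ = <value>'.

seg 1 [0°–71°] uniform, h=9: full span → s += 9 → s = 9.0000
seg 2 [71°–131.1°] simple-harmonic, h=-6: full span → s += -6 → s = 3.0000
seg 3 [131.1°–157.7°] cycloidal, h=16: θ=133.2° here. β=2.1, B=26.6. 16·(0.0789 − sin(2π·0.0789)/(2π)) = 0.0512 → s = 3.0512
velocity in seg [131.1°–157.7°] (cycloidal), θ in radians: β = 2.1° = 0.0367 rad, B = 26.6° = 0.4643 rad; ds/dθ = (h/B)(1 − cos(2πβ/B)) = (16/0.4643)(1 − cos(2π·0.0789)) = 4.153772 mm/rad

s = 3.0512, ds/dθ = 4.1538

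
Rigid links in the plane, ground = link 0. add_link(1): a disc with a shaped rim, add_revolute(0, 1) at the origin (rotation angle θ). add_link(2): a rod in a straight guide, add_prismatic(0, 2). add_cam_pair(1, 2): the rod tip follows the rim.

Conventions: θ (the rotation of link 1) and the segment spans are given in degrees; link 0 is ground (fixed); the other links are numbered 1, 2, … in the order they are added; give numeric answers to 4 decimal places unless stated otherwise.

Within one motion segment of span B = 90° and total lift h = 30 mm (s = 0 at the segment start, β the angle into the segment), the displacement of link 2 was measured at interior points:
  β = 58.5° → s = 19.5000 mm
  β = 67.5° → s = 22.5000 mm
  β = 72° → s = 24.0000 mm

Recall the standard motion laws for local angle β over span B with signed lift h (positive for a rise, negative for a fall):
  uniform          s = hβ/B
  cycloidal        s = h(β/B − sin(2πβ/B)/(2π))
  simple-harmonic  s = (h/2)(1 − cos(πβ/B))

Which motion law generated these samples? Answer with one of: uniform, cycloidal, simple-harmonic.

candidates at β/B = r: uniform s = h·r (linear in β); cycloidal s = h·(r − sin(2πr)/(2π)); simple-harmonic s = (h/2)(1 − cos(πr))
β=58.5°: printed 19.5000 | uniform 19.5000, cycloidal 23.3628, simple-harmonic 21.8099
β=67.5°: printed 22.5000 | uniform 22.5000, cycloidal 27.2746, simple-harmonic 25.6066
β=72°: printed 24.0000 | uniform 24.0000, cycloidal 28.5410, simple-harmonic 27.1353
only one law matches every sample → uniform

uniform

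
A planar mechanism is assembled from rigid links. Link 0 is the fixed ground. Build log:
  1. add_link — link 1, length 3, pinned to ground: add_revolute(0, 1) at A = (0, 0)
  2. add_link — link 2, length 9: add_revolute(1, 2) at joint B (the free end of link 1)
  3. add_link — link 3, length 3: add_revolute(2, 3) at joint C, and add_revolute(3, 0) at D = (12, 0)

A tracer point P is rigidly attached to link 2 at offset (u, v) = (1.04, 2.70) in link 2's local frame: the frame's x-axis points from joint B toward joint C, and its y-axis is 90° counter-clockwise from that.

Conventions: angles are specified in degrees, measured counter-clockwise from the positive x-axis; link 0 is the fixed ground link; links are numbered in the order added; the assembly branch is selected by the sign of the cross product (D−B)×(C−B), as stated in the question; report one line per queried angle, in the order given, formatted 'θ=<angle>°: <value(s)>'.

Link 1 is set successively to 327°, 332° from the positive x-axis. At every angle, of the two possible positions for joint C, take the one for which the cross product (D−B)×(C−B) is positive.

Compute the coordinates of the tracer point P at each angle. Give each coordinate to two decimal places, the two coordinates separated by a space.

A=(0,0), D=(12.00,0)
θ=327°: B = A + 3.00·(cos327°, sin327°) = (2.5160, -1.6339)
θ=327°: |BD| = 9.6237
θ=327°: circle(B,9.00) ∩ circle(D,3.00): a=8.5526, h=2.8023
θ=327°:   candidates: C₊=(10.4687,2.5797) cross=26.968; C₋=(11.4202,-2.9434) cross=-26.968
θ=327°:   branch + wants cross > 0 → take C=(10.4687,2.5797) (cross=26.968)
θ=327°: ex = (C−B)/|BC| = (0.8836,0.4682); ey = (-0.4682,0.8836)
θ=327°: P = B + 1.04·ex + 2.70·ey = (2.1709,1.2388)
θ=332°: B = A + 3.00·(cos332°, sin332°) = (2.6488, -1.4084)
θ=332°: |BD| = 9.4566
θ=332°: circle(B,9.00) ∩ circle(D,3.00): a=8.5352, h=2.8550
θ=332°:   candidates: C₊=(10.6636,2.6859) cross=26.998; C₋=(11.5140,-2.9604) cross=-26.998
θ=332°:   branch + wants cross > 0 → take C=(10.6636,2.6859) (cross=26.998)
θ=332°: ex = (C−B)/|BC| = (0.8905,0.4549); ey = (-0.4549,0.8905)
θ=332°: P = B + 1.04·ex + 2.70·ey = (2.3467,1.4691)

θ=327°: 2.17 1.24
θ=332°: 2.35 1.47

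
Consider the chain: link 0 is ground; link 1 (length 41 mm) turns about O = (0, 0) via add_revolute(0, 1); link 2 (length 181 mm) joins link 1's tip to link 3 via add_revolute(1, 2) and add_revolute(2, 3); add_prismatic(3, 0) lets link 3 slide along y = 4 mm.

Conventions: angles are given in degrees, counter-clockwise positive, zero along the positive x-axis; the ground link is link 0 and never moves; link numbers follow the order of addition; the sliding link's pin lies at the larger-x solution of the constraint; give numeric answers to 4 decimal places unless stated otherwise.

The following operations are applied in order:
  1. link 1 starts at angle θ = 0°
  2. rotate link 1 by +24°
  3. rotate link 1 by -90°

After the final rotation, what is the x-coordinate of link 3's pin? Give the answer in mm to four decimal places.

geometry: r = 41 mm, L = 181 mm, e = 4 mm; θ starts at 0°
rotate link 1 by +24°: θ ← 0° +24° = 24°
rotate link 1 by -90°: θ ← 24° -90° = -66°
crank pin P = (r cos θ, r sin θ) = (16.676202, -37.455364)
h = r sin θ − e = -37.455364 − 4 = -41.455364
x = r cos θ + √(L² − h²) = 16.676202 + 176.188685 = 192.864888

192.8649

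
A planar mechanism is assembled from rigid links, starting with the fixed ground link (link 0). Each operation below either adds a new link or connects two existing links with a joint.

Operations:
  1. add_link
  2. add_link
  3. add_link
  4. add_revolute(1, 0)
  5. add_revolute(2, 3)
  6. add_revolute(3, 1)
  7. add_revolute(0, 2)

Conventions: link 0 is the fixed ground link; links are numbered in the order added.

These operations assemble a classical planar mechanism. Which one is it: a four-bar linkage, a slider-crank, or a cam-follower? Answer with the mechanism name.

links: 4 (incl. ground); joints: 4 revolute, 0 prismatic, 0 higher (cam) pair, forming one closed loop
4 links in a single 4R loop → four-bar linkage

four-bar linkage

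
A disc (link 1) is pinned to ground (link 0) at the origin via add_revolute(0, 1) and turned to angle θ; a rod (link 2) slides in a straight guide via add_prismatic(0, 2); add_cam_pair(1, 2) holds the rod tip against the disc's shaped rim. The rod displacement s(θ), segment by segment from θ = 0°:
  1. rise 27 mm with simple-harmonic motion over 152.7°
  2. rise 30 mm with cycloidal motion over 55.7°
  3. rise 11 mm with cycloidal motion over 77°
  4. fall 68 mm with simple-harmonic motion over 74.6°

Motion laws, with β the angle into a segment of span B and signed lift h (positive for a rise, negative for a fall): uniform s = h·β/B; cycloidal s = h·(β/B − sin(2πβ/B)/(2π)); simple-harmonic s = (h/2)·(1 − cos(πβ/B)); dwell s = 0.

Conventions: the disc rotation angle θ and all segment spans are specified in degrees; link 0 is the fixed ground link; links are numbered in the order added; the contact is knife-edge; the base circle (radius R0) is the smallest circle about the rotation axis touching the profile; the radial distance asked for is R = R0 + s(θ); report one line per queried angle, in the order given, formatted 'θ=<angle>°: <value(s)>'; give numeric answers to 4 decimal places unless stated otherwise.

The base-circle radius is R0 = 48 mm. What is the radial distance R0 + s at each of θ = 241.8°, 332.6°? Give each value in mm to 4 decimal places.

segment 1 (0° to 152.7°, simple-harmonic, h = 27) is passed completely: s = 0.0000 + (27) = 27.0000
segment 2 (152.7° to 208.4°, cycloidal, h = 30) is passed completely: s = 27.0000 + (30) = 57.0000
θ = 241.8° falls in segment 3 (208.4° to 285.4°, cycloidal, h = 11): β = 241.8 − 208.4 = 33.4°, B = 77°; Δs = 11·(0.4338 − sin(2π·0.4338)/(2π)) = 4.0637; s = 57.0000 + 4.0637 = 61.0637
segment 3 (208.4° to 285.4°, cycloidal, h = 11) is passed completely: s = 57.0000 + (11) = 68.0000
θ = 332.6° falls in segment 4 (285.4° to 360°, simple-harmonic, h = -68): β = 332.6 − 285.4 = 47.2°, B = 74.6°; Δs = -68/2·(1 − cos(π·0.6327)) = -47.7680; s = 68.0000 − 47.7680 = 20.2320
θ=241.8°: R = R0 + s = 48 + 61.0637 = 109.0637
θ=332.6°: R = R0 + s = 48 + 20.2320 = 68.2320

θ=241.8°: 109.0637
θ=332.6°: 68.2320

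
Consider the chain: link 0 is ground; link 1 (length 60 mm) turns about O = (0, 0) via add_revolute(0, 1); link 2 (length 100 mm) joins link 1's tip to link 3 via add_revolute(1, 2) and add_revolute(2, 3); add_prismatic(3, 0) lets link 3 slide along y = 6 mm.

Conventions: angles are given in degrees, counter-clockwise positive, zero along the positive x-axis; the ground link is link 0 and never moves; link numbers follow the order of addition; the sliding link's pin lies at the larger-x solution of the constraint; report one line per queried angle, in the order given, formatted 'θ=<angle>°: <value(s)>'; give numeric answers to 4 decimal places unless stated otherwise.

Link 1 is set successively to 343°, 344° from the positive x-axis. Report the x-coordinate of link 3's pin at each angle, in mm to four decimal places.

geometry: r = 60 mm, L = 100 mm, e = 6 mm
θ=343°: crank pin P = (r cos θ, r sin θ) = (57.378285, -17.542302)
θ=343°: h = r sin θ − e = -17.542302 − 6 = -23.542302
θ=343°: x = r cos θ + √(L² − h²) = 57.378285 + 97.189300 = 154.567585
θ=344°: crank pin P = (r cos θ, r sin θ) = (57.675702, -16.538241)
θ=344°: h = r sin θ − e = -16.538241 − 6 = -22.538241
θ=344°: x = r cos θ + √(L² − h²) = 57.675702 + 97.427038 = 155.102739

θ=343°: 154.5676
θ=344°: 155.1027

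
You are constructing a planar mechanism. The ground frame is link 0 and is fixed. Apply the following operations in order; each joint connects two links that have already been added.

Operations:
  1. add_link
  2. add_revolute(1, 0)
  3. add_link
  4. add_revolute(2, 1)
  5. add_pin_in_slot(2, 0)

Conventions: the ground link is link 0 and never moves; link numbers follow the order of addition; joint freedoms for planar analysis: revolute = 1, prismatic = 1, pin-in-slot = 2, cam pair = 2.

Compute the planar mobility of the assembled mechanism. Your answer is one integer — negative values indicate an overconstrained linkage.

ground; <1,0,0>
#1 <2,0,0>
R:1↔0 J1 <2,1,0>
#2 <3,1,0>
R:2↔1 J1 <3,2,0>
PS:2↔0 J2 <3,2,1>
3×2 − 2×2 − 1×1 = 1

M = 1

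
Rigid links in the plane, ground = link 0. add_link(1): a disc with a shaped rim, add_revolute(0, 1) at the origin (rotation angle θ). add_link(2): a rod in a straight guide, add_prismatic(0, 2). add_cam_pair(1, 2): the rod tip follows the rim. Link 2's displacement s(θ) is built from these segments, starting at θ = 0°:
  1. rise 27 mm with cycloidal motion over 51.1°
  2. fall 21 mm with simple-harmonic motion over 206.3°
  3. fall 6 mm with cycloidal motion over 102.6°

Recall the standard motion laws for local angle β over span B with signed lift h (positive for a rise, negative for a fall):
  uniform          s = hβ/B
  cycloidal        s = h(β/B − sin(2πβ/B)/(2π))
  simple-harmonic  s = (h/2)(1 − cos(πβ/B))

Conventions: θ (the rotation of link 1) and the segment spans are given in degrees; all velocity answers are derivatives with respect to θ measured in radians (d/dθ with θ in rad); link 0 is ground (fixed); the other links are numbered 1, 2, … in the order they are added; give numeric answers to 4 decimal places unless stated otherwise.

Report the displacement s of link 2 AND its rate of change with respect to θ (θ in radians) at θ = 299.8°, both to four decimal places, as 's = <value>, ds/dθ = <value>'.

segment 1 (0° to 51.1°, cycloidal, h = 27) is passed completely: s = 0.0000 + (27) = 27.0000
segment 2 (51.1° to 257.4°, simple-harmonic, h = -21) is passed completely: s = 27.0000 + (-21) = 6.0000
θ = 299.8° falls in segment 3 (257.4° to 360°, cycloidal, h = -6): β = 299.8 − 257.4 = 42.4°, B = 102.6°; Δs = -6·(0.4133 − sin(2π·0.4133)/(2π)) = -1.9845; s = 6.0000 − 1.9845 = 4.0155
velocity in seg [257.4°–360°] (cycloidal), θ in radians: β = 42.4° = 0.7400 rad, B = 102.6° = 1.7907 rad; ds/dθ = (h/B)(1 − cos(2πβ/B)) = ((-6)/1.7907)(1 − cos(2π·0.4133)) = -6.215789 mm/rad

s = 4.0155, ds/dθ = -6.2158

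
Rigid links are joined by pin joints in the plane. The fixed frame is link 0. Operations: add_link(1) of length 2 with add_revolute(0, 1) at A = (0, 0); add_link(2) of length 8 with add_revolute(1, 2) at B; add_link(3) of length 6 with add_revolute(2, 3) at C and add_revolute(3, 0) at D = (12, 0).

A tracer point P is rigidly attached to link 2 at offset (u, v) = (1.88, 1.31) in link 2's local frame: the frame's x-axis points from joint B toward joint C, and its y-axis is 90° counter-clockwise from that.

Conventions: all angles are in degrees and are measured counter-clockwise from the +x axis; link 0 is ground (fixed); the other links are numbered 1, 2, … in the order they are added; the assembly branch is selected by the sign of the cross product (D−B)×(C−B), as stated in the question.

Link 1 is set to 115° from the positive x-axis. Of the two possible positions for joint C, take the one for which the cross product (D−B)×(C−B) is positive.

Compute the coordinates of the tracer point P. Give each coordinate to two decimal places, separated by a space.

A=(0,0), D=(12.00,0)
B = A + 2.00·(cos115°, sin115°) = (-0.8452, 1.8126)
|BD| = 12.9725
circle(B,8.00) ∩ circle(D,6.00): a=7.5655, h=2.6007
  candidates: C₊=(7.0094,3.3307) cross=33.738; C₋=(6.2826,-1.8197) cross=-33.738
  branch + wants cross > 0 → take C=(7.0094,3.3307) (cross=33.738)
ex = (C−B)/|BC| = (0.9818,0.1898); ey = (-0.1898,0.9818)
P = B + 1.88·ex + 1.31·ey = (0.7520,3.4556)

0.75 3.46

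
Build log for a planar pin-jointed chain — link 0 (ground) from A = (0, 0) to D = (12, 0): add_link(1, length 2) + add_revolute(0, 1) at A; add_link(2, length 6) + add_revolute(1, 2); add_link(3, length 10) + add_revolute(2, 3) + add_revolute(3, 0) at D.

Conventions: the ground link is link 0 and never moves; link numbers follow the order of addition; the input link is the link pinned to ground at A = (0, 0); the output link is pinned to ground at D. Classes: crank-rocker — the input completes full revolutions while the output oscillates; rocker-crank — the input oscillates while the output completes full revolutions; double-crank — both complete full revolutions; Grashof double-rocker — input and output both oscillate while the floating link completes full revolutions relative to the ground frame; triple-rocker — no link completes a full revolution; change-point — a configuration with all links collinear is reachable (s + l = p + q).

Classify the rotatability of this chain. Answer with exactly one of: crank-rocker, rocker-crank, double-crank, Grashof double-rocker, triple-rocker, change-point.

lengths: ground=12, input=2, coupler=6, output=10
sorted: s=2 (shortest), l=12 (longest), p+q=16
s + l = 14 vs p + q = 16
s + l < p + q (Grashof) with shortest = input link → crank-rocker

crank-rocker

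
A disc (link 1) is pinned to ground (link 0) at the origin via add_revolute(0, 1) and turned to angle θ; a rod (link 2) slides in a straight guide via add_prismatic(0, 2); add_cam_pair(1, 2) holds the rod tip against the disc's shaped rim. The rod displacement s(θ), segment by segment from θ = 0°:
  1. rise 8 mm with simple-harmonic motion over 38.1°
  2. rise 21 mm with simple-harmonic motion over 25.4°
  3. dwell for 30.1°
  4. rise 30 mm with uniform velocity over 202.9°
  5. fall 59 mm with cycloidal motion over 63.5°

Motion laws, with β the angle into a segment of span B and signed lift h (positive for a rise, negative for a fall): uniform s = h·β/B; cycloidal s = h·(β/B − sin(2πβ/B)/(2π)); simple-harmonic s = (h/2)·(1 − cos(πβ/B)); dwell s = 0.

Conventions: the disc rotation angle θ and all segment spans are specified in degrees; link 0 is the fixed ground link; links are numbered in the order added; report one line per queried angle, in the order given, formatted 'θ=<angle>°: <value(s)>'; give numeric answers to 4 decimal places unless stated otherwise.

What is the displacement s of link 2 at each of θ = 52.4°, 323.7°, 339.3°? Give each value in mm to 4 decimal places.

segment 1 (0° to 38.1°, simple-harmonic, h = 8) is passed completely: s = 0.0000 + (8) = 8.0000
θ = 52.4° falls in segment 2 (38.1° to 63.5°, simple-harmonic, h = 21): β = 52.4 − 38.1 = 14.3°, B = 25.4°; Δs = 21/2·(1 − cos(π·0.5630)) = 12.5644; s = 8.0000 + 12.5644 = 20.5644
segment 2 (38.1° to 63.5°, simple-harmonic, h = 21) is passed completely: s = 8.0000 + (21) = 29.0000
segment 3 (63.5° to 93.6°, dwell): s unchanged at 29.0000
segment 4 (93.6° to 296.5°, uniform, h = 30) is passed completely: s = 29.0000 + (30) = 59.0000
θ = 323.7° falls in segment 5 (296.5° to 360°, cycloidal, h = -59): β = 323.7 − 296.5 = 27.2°, B = 63.5°; Δs = -59·(0.4283 − sin(2π·0.4283)/(2π)) = -21.1863; s = 59.0000 − 21.1863 = 37.8137
θ = 339.3° falls in segment 5 (296.5° to 360°, cycloidal, h = -59): β = 339.3 − 296.5 = 42.8°, B = 63.5°; Δs = -59·(0.6740 − sin(2π·0.6740)/(2π)) = -48.1071; s = 59.0000 − 48.1071 = 10.8929

θ=52.4°: 20.5644
θ=323.7°: 37.8137
θ=339.3°: 10.8929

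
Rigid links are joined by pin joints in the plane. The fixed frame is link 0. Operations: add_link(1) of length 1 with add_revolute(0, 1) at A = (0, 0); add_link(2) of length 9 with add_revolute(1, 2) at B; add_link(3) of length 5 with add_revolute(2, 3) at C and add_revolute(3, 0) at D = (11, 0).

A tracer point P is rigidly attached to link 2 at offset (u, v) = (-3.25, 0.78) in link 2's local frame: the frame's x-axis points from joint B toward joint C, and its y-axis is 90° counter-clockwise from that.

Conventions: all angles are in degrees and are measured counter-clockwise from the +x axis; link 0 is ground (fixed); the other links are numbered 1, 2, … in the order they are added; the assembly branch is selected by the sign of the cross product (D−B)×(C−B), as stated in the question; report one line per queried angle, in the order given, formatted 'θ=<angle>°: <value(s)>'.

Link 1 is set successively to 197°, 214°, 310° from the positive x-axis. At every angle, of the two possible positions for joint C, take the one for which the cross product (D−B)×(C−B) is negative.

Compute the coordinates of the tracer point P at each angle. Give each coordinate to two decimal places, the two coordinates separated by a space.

A=(0,0), D=(11.00,0)
θ=197°: B = A + 1.00·(cos197°, sin197°) = (-0.9563, -0.2924)
θ=197°: |BD| = 11.9599
θ=197°: circle(B,9.00) ∩ circle(D,5.00): a=8.3211, h=3.4292
θ=197°:   candidates: C₊=(7.2785,3.3392) cross=41.013; C₋=(7.4461,-3.5171) cross=-41.013
θ=197°:   branch - wants cross < 0 → take C=(7.4461,-3.5171) (cross=-41.013)
θ=197°: ex = (C−B)/|BC| = (0.9336,-0.3583); ey = (0.3583,0.9336)
θ=197°: P = B + -3.25·ex + 0.78·ey = (-3.7110,1.6003)
θ=214°: B = A + 1.00·(cos214°, sin214°) = (-0.8290, -0.5592)
θ=214°: |BD| = 11.8422
θ=214°: circle(B,9.00) ∩ circle(D,5.00): a=8.2855, h=3.5142
θ=214°:   candidates: C₊=(7.2813,3.3424) cross=41.616; C₋=(7.6132,-3.6783) cross=-41.616
θ=214°:   branch - wants cross < 0 → take C=(7.6132,-3.6783) (cross=-41.616)
θ=214°: ex = (C−B)/|BC| = (0.9380,-0.3466); ey = (0.3466,0.9380)
θ=214°: P = B + -3.25·ex + 0.78·ey = (-3.6073,1.2988)
θ=310°: B = A + 1.00·(cos310°, sin310°) = (0.6428, -0.7660)
θ=310°: |BD| = 10.3855
θ=310°: circle(B,9.00) ∩ circle(D,5.00): a=7.8888, h=4.3320
θ=310°:   candidates: C₊=(8.1906,4.1361) cross=44.990; C₋=(8.8297,-4.5044) cross=-44.990
θ=310°:   branch - wants cross < 0 → take C=(8.8297,-4.5044) (cross=-44.990)
θ=310°: ex = (C−B)/|BC| = (0.9097,-0.4154); ey = (0.4154,0.9097)
θ=310°: P = B + -3.25·ex + 0.78·ey = (-1.9896,1.2934)

θ=197°: -3.71 1.60
θ=214°: -3.61 1.30
θ=310°: -1.99 1.29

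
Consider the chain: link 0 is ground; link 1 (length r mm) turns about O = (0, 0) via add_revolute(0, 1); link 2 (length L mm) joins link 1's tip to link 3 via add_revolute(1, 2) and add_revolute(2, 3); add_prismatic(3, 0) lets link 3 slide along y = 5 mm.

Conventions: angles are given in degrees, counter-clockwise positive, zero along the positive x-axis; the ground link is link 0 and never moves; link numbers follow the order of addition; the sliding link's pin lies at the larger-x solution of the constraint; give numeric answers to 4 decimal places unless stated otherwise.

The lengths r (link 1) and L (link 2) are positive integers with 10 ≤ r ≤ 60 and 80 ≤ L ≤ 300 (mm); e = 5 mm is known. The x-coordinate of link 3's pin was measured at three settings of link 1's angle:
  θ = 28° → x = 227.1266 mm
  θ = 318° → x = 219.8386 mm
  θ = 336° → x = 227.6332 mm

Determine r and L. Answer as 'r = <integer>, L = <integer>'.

constraint per measurement: (x − r cos θ)² + (r sin θ − e)² = L²
subtracting the θ₁ and θ₂ equations cancels the r² and L² terms:
r = (x₁² − x₂²) / (2[(x₁cos θ₁ + e sin θ₁) − (x₂cos θ₂ + e sin θ₂)]) = 37.9997 → r = 38
L² = (x₁ − r cos θ₁)² + (r sin θ₁ − e)² = 37635.9860 → L = 194.0000 → L = 194
check at θ₃=336°: x = 227.6332 (printed 227.6332) ✓

r = 38, L = 194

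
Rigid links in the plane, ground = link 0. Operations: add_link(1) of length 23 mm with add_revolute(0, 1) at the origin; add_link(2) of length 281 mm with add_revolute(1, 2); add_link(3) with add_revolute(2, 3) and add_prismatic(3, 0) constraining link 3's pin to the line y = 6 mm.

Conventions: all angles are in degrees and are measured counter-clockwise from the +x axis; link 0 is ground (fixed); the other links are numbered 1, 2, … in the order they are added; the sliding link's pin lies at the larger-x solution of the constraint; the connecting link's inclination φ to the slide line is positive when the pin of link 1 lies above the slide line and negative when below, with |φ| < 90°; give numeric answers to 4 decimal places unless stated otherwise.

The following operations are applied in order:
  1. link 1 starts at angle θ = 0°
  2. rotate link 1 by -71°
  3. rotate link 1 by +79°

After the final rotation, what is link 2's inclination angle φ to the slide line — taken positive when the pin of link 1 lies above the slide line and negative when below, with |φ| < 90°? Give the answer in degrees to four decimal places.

geometry: r = 23 mm, L = 281 mm, e = 6 mm; θ starts at 0°
rotate link 1 by -71°: θ ← 0° -71° = -71°
rotate link 1 by +79°: θ ← -71° +79° = 8°
h = r sin θ − e = 3.200981 − 6 = -2.799019
sin φ = h / L = -2.799019 / 281 = -0.00996092
φ = arcsin(-0.00996092) = -0.570728°

-0.5707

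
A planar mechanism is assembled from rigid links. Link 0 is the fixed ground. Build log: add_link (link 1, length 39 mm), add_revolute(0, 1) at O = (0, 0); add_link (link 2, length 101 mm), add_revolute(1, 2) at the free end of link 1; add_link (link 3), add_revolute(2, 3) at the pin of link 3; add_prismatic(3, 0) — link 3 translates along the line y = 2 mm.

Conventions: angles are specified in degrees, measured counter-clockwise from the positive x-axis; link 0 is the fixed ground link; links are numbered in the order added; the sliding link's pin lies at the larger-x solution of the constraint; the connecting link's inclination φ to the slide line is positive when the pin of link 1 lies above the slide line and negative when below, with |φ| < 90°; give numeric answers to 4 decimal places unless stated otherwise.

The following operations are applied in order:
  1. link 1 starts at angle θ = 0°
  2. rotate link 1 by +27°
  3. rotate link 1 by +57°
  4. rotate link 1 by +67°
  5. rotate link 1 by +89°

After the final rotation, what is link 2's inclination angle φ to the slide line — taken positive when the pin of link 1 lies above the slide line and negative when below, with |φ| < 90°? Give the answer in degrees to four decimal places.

geometry: r = 39 mm, L = 101 mm, e = 2 mm; θ starts at 0°
rotate link 1 by +27°: θ ← 0° +27° = 27°
rotate link 1 by +57°: θ ← 27° +57° = 84°
rotate link 1 by +67°: θ ← 84° +67° = 151°
rotate link 1 by +89°: θ ← 151° +89° = 240°
h = r sin θ − e = -33.774991 − 2 = -35.774991
sin φ = h / L = -35.774991 / 101 = -0.35420783
φ = arcsin(-0.35420783) = -20.744902°

-20.7449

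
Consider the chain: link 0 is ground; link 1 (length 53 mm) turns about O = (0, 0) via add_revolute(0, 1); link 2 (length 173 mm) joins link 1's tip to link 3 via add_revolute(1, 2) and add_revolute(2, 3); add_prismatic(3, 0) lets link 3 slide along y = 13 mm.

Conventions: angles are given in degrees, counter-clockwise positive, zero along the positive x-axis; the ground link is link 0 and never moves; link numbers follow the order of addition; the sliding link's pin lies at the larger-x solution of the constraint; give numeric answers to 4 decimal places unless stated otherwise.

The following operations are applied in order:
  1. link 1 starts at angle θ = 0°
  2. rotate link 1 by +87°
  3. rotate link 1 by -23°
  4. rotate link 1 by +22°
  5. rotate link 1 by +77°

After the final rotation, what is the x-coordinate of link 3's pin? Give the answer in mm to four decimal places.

geometry: r = 53 mm, L = 173 mm, e = 13 mm; θ starts at 0°
rotate link 1 by +87°: θ ← 0° +87° = 87°
rotate link 1 by -23°: θ ← 87° -23° = 64°
rotate link 1 by +22°: θ ← 64° +22° = 86°
rotate link 1 by +77°: θ ← 86° +77° = 163°
crank pin P = (r cos θ, r sin θ) = (-50.684152, 15.495700)
h = r sin θ − e = 15.495700 − 13 = 2.495700
x = r cos θ + √(L² − h²) = -50.684152 + 172.981998 = 122.297845

122.2978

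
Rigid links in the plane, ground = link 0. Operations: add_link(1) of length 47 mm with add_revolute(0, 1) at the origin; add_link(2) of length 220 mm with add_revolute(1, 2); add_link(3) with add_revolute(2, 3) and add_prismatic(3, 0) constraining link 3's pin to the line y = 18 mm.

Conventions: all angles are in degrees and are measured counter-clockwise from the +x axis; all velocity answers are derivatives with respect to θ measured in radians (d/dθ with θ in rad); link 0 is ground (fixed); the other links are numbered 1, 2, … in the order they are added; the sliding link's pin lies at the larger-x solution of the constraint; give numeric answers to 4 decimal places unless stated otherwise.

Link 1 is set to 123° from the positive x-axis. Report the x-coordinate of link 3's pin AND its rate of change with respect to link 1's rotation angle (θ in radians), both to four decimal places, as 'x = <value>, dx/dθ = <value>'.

geometry: r = 47 mm, L = 220 mm, e = 18 mm
crank pin P = (r cos θ, r sin θ) = (-25.598035, 39.417517)
h = r sin θ − e = 39.417517 − 18 = 21.417517
x = r cos θ + √(L² − h²) = -25.598035 + 218.954995 = 193.356961
dx/dθ = −r sin θ − h·r cos θ/√(L² − h²) (θ in radians; h = 21.417517) = -36.913594

x = 193.3570, dx/dθ = -36.9136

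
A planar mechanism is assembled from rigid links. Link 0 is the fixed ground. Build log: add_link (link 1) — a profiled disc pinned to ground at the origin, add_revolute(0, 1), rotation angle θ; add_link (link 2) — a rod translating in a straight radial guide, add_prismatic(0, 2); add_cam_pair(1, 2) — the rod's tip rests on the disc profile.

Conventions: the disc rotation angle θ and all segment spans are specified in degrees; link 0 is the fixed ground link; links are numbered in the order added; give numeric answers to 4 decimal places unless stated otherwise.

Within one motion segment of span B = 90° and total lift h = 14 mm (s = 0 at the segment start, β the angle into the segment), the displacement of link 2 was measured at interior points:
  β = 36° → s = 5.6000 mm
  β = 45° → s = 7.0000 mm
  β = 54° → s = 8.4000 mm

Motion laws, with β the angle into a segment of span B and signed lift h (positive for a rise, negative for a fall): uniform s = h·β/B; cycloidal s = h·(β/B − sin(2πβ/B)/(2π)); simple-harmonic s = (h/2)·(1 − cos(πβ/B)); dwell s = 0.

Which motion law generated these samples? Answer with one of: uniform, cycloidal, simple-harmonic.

candidates at β/B = r: uniform s = h·r (linear in β); cycloidal s = h·(r − sin(2πr)/(2π)); simple-harmonic s = (h/2)(1 − cos(πr))
β=36°: printed 5.6000 | uniform 5.6000, cycloidal 4.2903, simple-harmonic 4.8369
β=45°: printed 7.0000 | uniform 7.0000, cycloidal 7.0000, simple-harmonic 7.0000
β=54°: printed 8.4000 | uniform 8.4000, cycloidal 9.7097, simple-harmonic 9.1631
only one law matches every sample → uniform

uniform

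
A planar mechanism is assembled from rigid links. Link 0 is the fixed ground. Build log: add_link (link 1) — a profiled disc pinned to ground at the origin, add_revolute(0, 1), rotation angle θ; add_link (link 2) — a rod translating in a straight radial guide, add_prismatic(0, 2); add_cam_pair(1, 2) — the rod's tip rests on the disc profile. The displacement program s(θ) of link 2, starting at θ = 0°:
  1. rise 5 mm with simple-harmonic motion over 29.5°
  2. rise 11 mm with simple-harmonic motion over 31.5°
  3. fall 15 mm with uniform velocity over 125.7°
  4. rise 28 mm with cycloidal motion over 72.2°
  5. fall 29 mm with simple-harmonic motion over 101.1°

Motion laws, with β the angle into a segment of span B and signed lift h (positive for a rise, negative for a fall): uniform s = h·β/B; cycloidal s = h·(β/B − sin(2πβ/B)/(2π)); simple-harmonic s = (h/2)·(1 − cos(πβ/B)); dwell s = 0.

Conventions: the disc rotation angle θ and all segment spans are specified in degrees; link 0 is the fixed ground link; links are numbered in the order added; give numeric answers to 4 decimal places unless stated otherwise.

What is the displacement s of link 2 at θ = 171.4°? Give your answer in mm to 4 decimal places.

seg 1 [0°–29.5°] simple-harmonic, h=5: full span → s += 5 → s = 5.0000
seg 2 [29.5°–61°] simple-harmonic, h=11: full span → s += 11 → s = 16.0000
seg 3 [61°–186.7°] uniform, h=-15: θ=171.4° here. β=110.4, B=125.7. -15·110.4/125.7 = -13.1742 → s = 2.8258

2.8258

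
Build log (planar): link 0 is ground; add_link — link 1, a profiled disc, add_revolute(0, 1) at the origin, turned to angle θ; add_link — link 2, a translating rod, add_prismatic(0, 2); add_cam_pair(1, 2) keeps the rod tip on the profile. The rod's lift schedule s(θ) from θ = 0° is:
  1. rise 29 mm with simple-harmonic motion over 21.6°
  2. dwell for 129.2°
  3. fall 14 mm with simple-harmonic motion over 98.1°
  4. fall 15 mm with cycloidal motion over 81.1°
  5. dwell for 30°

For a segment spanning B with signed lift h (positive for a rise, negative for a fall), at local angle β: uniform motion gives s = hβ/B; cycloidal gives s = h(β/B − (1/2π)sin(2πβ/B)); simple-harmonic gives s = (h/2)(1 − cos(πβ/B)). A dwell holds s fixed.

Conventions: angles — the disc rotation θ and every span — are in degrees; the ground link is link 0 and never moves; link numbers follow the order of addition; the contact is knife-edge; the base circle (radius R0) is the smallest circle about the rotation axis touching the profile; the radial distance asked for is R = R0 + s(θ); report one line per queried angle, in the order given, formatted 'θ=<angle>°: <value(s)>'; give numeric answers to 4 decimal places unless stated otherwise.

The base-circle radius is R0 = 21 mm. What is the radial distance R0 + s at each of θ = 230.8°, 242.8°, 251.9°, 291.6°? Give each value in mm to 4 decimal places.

seg 1 [0°–21.6°] simple-harmonic, h=29: full span → s += 29 → s = 29.0000
seg 2 [21.6°–150.8°] dwell: s stays 29.0000
seg 3 [150.8°–248.9°] simple-harmonic, h=-14: θ=230.8° here. β=80, B=98.1. -14/2·(1 − cos(π·0.8155)) = -12.8566 → s = 16.1434
seg 3 [150.8°–248.9°] simple-harmonic, h=-14: θ=242.8° here. β=92, B=98.1. -14/2·(1 − cos(π·0.9378)) = -13.8669 → s = 15.1331
seg 3 [150.8°–248.9°] simple-harmonic, h=-14: full span → s += -14 → s = 15.0000
seg 4 [248.9°–330°] cycloidal, h=-15: θ=251.9° here. β=3, B=81.1. -15·(0.0370 − sin(2π·0.0370)/(2π)) = -0.0050 → s = 14.9950
seg 4 [248.9°–330°] cycloidal, h=-15: θ=291.6° here. β=42.7, B=81.1. -15·(0.5265 − sin(2π·0.5265)/(2π)) = -8.2935 → s = 6.7065
θ=230.8°: R = R0 + s = 21 + 16.1434 = 37.1434
θ=242.8°: R = R0 + s = 21 + 15.1331 = 36.1331
θ=251.9°: R = R0 + s = 21 + 14.9950 = 35.9950
θ=291.6°: R = R0 + s = 21 + 6.7065 = 27.7065

θ=230.8°: 37.1434
θ=242.8°: 36.1331
θ=251.9°: 35.9950
θ=291.6°: 27.7065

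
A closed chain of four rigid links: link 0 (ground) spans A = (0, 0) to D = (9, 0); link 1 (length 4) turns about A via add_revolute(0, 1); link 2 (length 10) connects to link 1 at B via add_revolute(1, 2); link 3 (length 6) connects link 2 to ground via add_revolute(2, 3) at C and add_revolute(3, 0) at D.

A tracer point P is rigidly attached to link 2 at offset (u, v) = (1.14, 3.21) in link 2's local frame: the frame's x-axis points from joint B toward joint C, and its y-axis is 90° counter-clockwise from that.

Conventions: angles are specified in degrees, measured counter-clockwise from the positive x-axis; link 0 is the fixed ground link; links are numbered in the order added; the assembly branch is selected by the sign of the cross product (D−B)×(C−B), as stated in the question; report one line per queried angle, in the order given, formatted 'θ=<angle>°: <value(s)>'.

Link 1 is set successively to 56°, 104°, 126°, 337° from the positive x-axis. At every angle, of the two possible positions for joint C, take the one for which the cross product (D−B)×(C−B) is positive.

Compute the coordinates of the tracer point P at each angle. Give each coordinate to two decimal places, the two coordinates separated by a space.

A=(0,0), D=(9.00,0)
θ=56°: B = A + 4.00·(cos56°, sin56°) = (2.2368, 3.3162)
θ=56°: |BD| = 7.5325
θ=56°: circle(B,10.00) ∩ circle(D,6.00): a=8.0145, h=5.9806
θ=56°:   candidates: C₊=(12.0658,5.1576) cross=45.049; C₋=(6.7999,-5.5821) cross=-45.049
θ=56°:   branch + wants cross > 0 → take C=(12.0658,5.1576) (cross=45.049)
θ=56°: ex = (C−B)/|BC| = (0.9829,0.1841); ey = (-0.1841,0.9829)
θ=56°: P = B + 1.14·ex + 3.21·ey = (2.7662,6.6812)
θ=104°: B = A + 4.00·(cos104°, sin104°) = (-0.9677, 3.8812)
θ=104°: |BD| = 10.6967
θ=104°: circle(B,10.00) ∩ circle(D,6.00): a=8.3399, h=5.5178
θ=104°:   candidates: C₊=(8.8059,5.9969) cross=59.022; C₋=(4.8018,-4.2866) cross=-59.022
θ=104°:   branch + wants cross > 0 → take C=(8.8059,5.9969) (cross=59.022)
θ=104°: ex = (C−B)/|BC| = (0.9774,0.2116); ey = (-0.2116,0.9774)
θ=104°: P = B + 1.14·ex + 3.21·ey = (-0.5326,7.2597)
θ=126°: B = A + 4.00·(cos126°, sin126°) = (-2.3511, 3.2361)
θ=126°: |BD| = 11.8034
θ=126°: circle(B,10.00) ∩ circle(D,6.00): a=8.6128, h=5.0813
θ=126°:   candidates: C₊=(7.3247,5.7614) cross=59.977; C₋=(4.5385,-4.0119) cross=-59.977
θ=126°:   branch + wants cross > 0 → take C=(7.3247,5.7614) (cross=59.977)
θ=126°: ex = (C−B)/|BC| = (0.9676,0.2525); ey = (-0.2525,0.9676)
θ=126°: P = B + 1.14·ex + 3.21·ey = (-2.0587,6.6299)
θ=337°: B = A + 4.00·(cos337°, sin337°) = (3.6820, -1.5629)
θ=337°: |BD| = 5.5429
θ=337°: circle(B,10.00) ∩ circle(D,6.00): a=8.5446, h=5.1952
θ=337°:   candidates: C₊=(10.4150,5.8308) cross=28.796; C₋=(13.3448,-4.1380) cross=-28.796
θ=337°:   branch + wants cross > 0 → take C=(10.4150,5.8308) (cross=28.796)
θ=337°: ex = (C−B)/|BC| = (0.6733,0.7394); ey = (-0.7394,0.6733)
θ=337°: P = B + 1.14·ex + 3.21·ey = (2.0762,1.4413)

θ=56°: 2.77 6.68
θ=104°: -0.53 7.26
θ=126°: -2.06 6.63
θ=337°: 2.08 1.44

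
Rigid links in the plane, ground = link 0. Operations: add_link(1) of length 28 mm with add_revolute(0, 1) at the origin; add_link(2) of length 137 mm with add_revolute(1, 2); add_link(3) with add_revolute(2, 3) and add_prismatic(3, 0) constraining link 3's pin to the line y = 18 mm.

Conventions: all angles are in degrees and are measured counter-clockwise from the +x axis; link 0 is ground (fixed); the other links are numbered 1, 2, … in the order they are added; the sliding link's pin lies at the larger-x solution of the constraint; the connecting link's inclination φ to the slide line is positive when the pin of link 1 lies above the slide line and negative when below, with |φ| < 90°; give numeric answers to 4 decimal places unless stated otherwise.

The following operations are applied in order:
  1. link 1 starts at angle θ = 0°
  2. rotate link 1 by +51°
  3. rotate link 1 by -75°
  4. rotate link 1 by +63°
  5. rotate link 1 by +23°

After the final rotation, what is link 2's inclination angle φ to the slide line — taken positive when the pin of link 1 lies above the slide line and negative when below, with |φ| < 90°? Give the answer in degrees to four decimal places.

geometry: r = 28 mm, L = 137 mm, e = 18 mm; θ starts at 0°
rotate link 1 by +51°: θ ← 0° +51° = 51°
rotate link 1 by -75°: θ ← 51° -75° = -24°
rotate link 1 by +63°: θ ← -24° +63° = 39°
rotate link 1 by +23°: θ ← 39° +23° = 62°
h = r sin θ − e = 24.722533 − 18 = 6.722533
sin φ = h / L = 6.722533 / 137 = 0.04906958
φ = arcsin(0.04906958) = 2.812609°

2.8126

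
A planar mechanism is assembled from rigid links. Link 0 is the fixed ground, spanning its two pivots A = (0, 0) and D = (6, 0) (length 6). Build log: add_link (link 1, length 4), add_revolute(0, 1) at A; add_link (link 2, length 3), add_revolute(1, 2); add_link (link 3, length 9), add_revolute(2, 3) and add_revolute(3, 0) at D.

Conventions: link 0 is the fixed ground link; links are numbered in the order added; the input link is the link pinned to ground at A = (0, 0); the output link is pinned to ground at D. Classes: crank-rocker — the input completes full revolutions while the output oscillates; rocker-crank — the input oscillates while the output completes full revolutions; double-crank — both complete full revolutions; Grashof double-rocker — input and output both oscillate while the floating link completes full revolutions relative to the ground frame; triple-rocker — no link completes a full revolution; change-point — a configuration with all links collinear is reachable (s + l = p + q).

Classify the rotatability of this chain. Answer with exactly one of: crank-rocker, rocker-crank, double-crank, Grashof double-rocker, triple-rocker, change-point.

lengths: ground=6, input=4, coupler=3, output=9
sorted: s=3 (shortest), l=9 (longest), p+q=10
s + l = 12 vs p + q = 10
s + l > p + q → non-Grashof → no link fully rotates → triple-rocker

triple-rocker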